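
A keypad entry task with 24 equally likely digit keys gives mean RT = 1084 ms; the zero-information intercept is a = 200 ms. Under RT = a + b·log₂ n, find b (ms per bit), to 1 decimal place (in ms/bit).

192.8 ms/bit

24 alternatives carry log₂ 24 = 4.5850 bits; the choice cost is 1084 − 200 = 884 ms, so b = 884/4.5850 = 192.804 ms/bit.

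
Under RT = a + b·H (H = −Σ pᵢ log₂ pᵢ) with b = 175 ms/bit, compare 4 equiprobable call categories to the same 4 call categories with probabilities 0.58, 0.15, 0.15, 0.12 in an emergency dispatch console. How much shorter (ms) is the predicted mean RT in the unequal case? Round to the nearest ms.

62 ms

The RT saving is b·ΔH. Equiprobable H₀ = log₂(4) = 2.0000 bits; with the given probabilities H = 1.6440 bits.
b·(H₀ − H) = 175 × (2.0000 − 1.6440) = 62.31 ms.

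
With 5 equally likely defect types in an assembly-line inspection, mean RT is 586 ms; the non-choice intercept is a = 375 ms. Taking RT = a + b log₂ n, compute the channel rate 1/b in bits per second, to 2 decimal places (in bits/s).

Choice component = 586 − 375 = 211 ms over log₂(5) = 2.3219 bits.
b = 211 / 2.3219 = 90.873 ms/bit, so 1/b = 11.004 bits/s.

11.00 bits/s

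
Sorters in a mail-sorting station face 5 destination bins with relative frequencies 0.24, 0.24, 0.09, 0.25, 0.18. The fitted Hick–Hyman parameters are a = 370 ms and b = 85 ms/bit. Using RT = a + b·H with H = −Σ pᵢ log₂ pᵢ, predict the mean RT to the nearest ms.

Entropy contributions −pᵢ log₂ pᵢ: 0.4941, 0.4941, 0.3127, 0.5000, 0.4453; sum H = 2.2462 bits.
RT = a + bH = 370 + 85·2.2462 = 560.93 ms.

561 ms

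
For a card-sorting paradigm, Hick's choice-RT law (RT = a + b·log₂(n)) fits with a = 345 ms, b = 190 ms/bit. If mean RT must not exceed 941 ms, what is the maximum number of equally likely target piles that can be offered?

8

Information budget: (941 − 345)/190 = 3.1368 bits, so n ≤ 2^3.1368 = 8.796 → at most 8.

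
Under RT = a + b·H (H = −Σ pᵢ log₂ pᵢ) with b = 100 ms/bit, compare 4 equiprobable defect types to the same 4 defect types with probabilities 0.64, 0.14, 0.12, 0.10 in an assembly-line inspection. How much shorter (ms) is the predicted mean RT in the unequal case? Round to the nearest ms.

Equiprobable entropy H₀ = log₂ 4 = 2.0000 bits.
Skewed entropy H = −Σ pᵢ log₂ pᵢ = 1.5084 bits.
ΔRT = b·(H₀ − H) = 100 × 0.4916 = 49.16 ms.

49 ms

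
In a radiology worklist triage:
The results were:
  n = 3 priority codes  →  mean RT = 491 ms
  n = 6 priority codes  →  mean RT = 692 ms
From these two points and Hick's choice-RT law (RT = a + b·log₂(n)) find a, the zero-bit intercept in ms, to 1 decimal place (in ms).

172.4 ms

The slope on a log₂ axis is (692 − 491) / (2.5850 − 1.5850) = 201.000 ms/bit.
a = RT₁ − b·log₂ n₁ = 491 − 201.000 × 1.5850 = 172.423 ms.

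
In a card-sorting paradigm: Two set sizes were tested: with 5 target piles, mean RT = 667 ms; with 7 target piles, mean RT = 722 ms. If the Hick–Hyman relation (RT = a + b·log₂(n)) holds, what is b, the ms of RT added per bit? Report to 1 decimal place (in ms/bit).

113.3 ms/bit

b = (RT₂ − RT₁)/(log₂ n₂ − log₂ n₁) = (722 − 667)/(2.8074 − 2.3219) = 113.302 ms/bit.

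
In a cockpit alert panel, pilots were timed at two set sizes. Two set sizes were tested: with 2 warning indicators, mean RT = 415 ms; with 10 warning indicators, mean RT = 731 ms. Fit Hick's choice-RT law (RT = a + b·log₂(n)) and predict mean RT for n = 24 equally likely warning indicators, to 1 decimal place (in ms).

902.9 ms

RT is linear in log₂ n, so two points fix the line:
  b = (731 − 415) / (log₂ 10 − log₂ 2) = 316 / (3.3219 − 1) = 136.094 ms/bit
  a = 415 − 136.094 × 1 = 278.906 ms
Then RT(24) = 278.906 + 136.094 × log₂ 24 = 278.906 + 136.094 × 4.5850 ≈ 902.891 ms.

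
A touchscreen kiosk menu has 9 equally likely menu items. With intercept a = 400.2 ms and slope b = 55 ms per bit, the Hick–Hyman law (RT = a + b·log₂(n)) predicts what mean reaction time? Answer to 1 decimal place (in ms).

log₂(9) = 3.1699 bits, so RT = 400.2 + 55 × 3.1699 ≈ 574.546 ms.

574.5 ms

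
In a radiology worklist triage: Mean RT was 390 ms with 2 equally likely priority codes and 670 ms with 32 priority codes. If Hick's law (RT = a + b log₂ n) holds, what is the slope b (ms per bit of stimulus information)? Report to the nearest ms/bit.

70 ms/bit

The slope on a log₂ axis is (670 − 390) / (5 − 1) = 70 ms/bit.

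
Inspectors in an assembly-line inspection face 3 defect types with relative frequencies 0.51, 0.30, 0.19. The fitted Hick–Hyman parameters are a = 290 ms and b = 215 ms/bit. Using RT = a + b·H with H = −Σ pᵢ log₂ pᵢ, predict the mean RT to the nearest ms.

H = 0.51·log₂(1/0.51) + 0.30·log₂(1/0.30) + 0.19·log₂(1/0.19) = 1.4717 bits.
RT = 290 + 215 × 1.4717 = 606.43 ms.

606 ms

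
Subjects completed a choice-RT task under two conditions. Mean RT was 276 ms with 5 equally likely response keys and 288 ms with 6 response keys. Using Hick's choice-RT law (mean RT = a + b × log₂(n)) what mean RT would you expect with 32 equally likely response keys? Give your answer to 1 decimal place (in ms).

398.2 ms

RT is linear in log₂ n, so two points fix the line:
  b = (288 − 276) / (log₂ 6 − log₂ 5) = 12 / (2.5850 − 2.3219) = 45.621 ms/bit
  a = 276 − 45.621 × 2.3219 = 170.070 ms
Then RT(32) = 170.070 + 45.621 × log₂ 32 = 170.070 + 45.621 × 5 ≈ 398.177 ms.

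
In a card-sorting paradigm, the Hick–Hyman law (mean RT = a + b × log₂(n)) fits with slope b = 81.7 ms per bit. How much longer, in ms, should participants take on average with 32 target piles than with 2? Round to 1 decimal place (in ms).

326.8 ms

Only the slope matters, since a is common to both: ΔRT = b·log₂(n₂/n₁).
log₂(32) − log₂(2) = log₂(32/2) = log₂(16) = 4.
ΔRT = 81.7 × 4.0000 = 326.800 ms.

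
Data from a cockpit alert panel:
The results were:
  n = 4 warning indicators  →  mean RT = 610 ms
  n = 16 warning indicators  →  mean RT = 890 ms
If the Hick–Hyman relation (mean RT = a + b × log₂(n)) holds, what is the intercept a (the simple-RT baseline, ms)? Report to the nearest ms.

b = (RT₂ − RT₁)/(log₂ n₂ − log₂ n₁) = (890 − 610)/(4 − 2) = 140 ms/bit.
a = RT₁ − b·log₂ n₁ = 610 − 140 × 2 = 330.000 ms.

330 ms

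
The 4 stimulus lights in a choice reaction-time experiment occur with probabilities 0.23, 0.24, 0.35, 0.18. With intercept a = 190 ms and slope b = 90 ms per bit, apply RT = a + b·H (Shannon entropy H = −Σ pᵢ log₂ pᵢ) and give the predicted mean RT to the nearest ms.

Entropy contributions −pᵢ log₂ pᵢ: 0.4877, 0.4941, 0.5301, 0.4453; sum H = 1.9572 bits.
RT = a + bH = 190 + 90·1.9572 = 366.15 ms.

366 ms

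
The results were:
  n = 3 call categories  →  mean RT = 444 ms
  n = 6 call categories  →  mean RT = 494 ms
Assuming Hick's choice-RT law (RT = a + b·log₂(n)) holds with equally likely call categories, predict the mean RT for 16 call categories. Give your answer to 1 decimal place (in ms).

564.8 ms

Fit slope and intercept:
  b = (494 − 444) / (log₂ 6 − log₂ 3) = 50 / (2.5850 − 1.5850) = 50.000 ms/bit
  a = 444 − 50.000 × 1.5850 = 364.752 ms
Then RT(16) = 364.752 + 50.000 × log₂ 16 = 364.752 + 50.000 × 4 ≈ 564.752 ms.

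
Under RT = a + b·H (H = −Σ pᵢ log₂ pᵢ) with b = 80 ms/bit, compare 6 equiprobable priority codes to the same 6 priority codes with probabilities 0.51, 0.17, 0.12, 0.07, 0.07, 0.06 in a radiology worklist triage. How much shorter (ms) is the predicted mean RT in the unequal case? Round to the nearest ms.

41 ms

Equiprobable entropy H₀ = log₂ 6 = 2.5850 bits.
Skewed entropy H = −Σ pᵢ log₂ pᵢ = 2.0777 bits.
ΔRT = b·(H₀ − H) = 80 × 0.5072 = 40.58 ms.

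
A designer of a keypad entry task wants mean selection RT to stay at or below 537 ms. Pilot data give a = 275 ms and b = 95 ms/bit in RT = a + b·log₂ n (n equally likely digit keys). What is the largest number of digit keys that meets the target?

Set 275 + 95·log₂ n ≤ 537 → log₂ n ≤ (537 − 275)/95 = 2.7579.
So n ≤ 2^2.7579 = 6.764; the largest integer n is 6.

6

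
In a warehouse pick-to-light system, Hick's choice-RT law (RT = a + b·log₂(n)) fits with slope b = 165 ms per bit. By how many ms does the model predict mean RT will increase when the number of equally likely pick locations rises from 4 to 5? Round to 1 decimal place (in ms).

53.1 ms

Only the slope matters, since a is common to both: ΔRT = b·log₂(n₂/n₁).
log₂(5) − log₂(4) = 2.3219 − 2 = 0.3219.
ΔRT = 165 × 0.3219 = 53.118 ms.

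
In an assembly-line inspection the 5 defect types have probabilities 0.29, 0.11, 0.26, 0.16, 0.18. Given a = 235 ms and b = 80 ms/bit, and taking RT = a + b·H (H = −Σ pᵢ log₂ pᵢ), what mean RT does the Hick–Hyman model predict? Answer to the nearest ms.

414 ms

H = 0.29·log₂(1/0.29) + 0.11·log₂(1/0.11) + 0.26·log₂(1/0.26) + 0.16·log₂(1/0.16) + 0.18·log₂(1/0.18) = 2.2418 bits.
RT = 235 + 80 × 2.2418 = 414.34 ms.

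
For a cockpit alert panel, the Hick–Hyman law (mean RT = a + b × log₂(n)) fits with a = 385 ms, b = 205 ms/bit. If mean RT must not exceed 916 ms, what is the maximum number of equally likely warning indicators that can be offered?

Information budget: (916 − 385)/205 = 2.5902 bits, so n ≤ 2^2.5902 = 6.022 → at most 6.

6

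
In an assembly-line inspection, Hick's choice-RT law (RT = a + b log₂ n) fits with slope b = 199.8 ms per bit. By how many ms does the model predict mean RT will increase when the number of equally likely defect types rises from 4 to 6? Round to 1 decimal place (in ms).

116.9 ms

ΔRT = (a + b log₂ n₂) − (a + b log₂ n₁) = b·(log₂ n₂ − log₂ n₁).
log₂(6) − log₂(4) = 2.5850 − 2 = 0.5850.
ΔRT = 199.8 × 0.5850 = 116.876 ms.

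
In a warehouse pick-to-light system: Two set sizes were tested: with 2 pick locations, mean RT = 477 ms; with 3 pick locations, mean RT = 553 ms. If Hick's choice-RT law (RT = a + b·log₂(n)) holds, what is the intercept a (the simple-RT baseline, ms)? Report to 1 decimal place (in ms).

347.1 ms

Slope: b = (553 − 477) / (log₂ 3 − log₂ 2) = 76/0.5850 = 129.923 ms/bit.
a = RT₁ − b·log₂ n₁ = 477 − 129.923 × 1 = 347.077 ms.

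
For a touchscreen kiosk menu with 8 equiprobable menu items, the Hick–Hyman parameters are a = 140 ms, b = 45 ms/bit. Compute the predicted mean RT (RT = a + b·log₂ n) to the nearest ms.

275 ms

log₂(8) = 3 bits, so RT = 140 + 45 × 3 ≈ 275.000 ms.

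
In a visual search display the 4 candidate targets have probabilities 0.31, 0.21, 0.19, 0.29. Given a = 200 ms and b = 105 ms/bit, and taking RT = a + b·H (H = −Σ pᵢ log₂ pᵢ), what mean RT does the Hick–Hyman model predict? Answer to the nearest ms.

Entropy contributions −pᵢ log₂ pᵢ: 0.5238, 0.4728, 0.4552, 0.5179; sum H = 1.9697 bits.
RT = a + bH = 200 + 105·1.9697 = 406.82 ms.

407 ms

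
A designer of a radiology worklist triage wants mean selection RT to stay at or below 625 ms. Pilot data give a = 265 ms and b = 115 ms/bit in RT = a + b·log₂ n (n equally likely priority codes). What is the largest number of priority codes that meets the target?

8

Information budget: (625 − 265)/115 = 3.1304 bits, so n ≤ 2^3.1304 = 8.757 → at most 8.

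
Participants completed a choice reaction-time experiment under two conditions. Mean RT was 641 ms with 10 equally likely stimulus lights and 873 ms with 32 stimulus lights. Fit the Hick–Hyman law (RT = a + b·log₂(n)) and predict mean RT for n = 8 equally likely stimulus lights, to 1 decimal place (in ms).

RT is linear in log₂ n, so two points fix the line:
  b = (873 − 641) / (log₂ 32 − log₂ 10) = 232 / (5 − 3.3219) = 138.254 ms/bit
  a = 641 − 138.254 × 3.3219 = 181.730 ms
Then RT(8) = 181.730 + 138.254 × log₂ 8 = 181.730 + 138.254 × 3 ≈ 596.492 ms.

596.5 ms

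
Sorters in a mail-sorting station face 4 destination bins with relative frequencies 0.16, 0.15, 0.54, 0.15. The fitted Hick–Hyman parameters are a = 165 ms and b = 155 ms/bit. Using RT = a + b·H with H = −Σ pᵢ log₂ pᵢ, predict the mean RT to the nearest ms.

432 ms

H = 0.16·log₂(1/0.16) + 0.15·log₂(1/0.15) + 0.54·log₂(1/0.54) + 0.15·log₂(1/0.15) = 1.7241 bits.
RT = 165 + 155 × 1.7241 = 432.24 ms.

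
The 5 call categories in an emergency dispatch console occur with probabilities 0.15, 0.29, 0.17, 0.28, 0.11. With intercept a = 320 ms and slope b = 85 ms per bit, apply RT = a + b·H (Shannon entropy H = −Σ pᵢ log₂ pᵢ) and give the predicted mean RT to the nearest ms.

509 ms

H = 0.15·log₂(1/0.15) + 0.29·log₂(1/0.29) + 0.17·log₂(1/0.17) + 0.28·log₂(1/0.28) + 0.11·log₂(1/0.11) = 2.2275 bits.
RT = 320 + 85 × 2.2275 = 509.34 ms.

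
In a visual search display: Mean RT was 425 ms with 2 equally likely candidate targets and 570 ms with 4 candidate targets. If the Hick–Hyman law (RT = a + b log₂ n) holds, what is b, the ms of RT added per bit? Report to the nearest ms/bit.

b = (RT₂ − RT₁)/(log₂ n₂ − log₂ n₁) = (570 − 425)/(2 − 1) = 145 ms/bit.

145 ms/bit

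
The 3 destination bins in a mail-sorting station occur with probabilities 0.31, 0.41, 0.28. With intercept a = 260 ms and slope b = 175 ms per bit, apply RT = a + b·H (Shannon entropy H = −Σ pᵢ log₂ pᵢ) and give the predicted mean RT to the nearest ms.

534 ms

H = 0.31·log₂(1/0.31) + 0.41·log₂(1/0.41) + 0.28·log₂(1/0.28) = 1.5654 bits.
RT = 260 + 175 × 1.5654 = 533.94 ms.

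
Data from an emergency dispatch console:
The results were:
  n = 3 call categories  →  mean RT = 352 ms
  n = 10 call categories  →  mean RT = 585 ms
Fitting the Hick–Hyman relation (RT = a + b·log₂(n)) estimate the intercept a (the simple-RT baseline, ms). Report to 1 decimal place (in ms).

b = (RT₂ − RT₁)/(log₂ n₂ − log₂ n₁) = (585 − 352)/(3.3219 − 1.5850) = 134.142 ms/bit.
Intercept: a = 352 − 134.142·log₂(3) = 139.390 ms.

139.4 ms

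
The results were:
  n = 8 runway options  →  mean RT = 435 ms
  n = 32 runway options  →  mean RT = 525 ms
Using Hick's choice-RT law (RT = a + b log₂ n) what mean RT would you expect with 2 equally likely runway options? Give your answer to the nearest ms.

Solve the two-equation system in a and b:
  b = (525 − 435) / (log₂ 32 − log₂ 8) = 90 / (5 − 3) = 45 ms/bit
  a = 435 − 45 × 3 = 300 ms
Then RT(2) = 300 + 45 × log₂ 2 = 300 + 45 × 1 ≈ 345.000 ms.

345 ms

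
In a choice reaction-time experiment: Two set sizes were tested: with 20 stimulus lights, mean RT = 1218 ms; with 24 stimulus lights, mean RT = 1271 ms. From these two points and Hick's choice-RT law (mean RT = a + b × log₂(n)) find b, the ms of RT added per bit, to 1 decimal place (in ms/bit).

201.5 ms/bit

b = (RT₂ − RT₁)/(log₂ n₂ − log₂ n₁) = (1271 − 1218)/(4.5850 − 4.3219) = 201.495 ms/bit.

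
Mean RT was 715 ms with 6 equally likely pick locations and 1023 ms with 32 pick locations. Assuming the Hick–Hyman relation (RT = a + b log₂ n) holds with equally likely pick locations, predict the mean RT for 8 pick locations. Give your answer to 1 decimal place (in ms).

767.9 ms

Fit slope and intercept:
  b = (1023 − 715) / (log₂ 32 − log₂ 6) = 308 / (5 − 2.5850) = 127.534 ms/bit
  a = 715 − 127.534 × 2.5850 = 385.329 ms
Then RT(8) = 385.329 + 127.534 × log₂ 8 = 385.329 + 127.534 × 3 ≈ 767.931 ms.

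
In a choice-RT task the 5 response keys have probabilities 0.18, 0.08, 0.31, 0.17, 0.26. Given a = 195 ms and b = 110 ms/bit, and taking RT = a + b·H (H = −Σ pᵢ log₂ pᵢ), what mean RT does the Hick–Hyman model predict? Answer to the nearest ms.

Entropy contributions −pᵢ log₂ pᵢ: 0.4453, 0.2915, 0.5238, 0.4346, 0.5053; sum H = 2.2005 bits.
RT = a + bH = 195 + 110·2.2005 = 437.05 ms.

437 ms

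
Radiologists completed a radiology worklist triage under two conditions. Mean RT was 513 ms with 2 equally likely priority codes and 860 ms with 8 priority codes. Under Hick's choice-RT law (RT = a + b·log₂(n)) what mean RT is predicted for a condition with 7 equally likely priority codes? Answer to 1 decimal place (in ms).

RT is linear in log₂ n, so two points fix the line:
  b = (860 − 513) / (log₂ 8 − log₂ 2) = 347 / (3 − 1) = 173.500 ms/bit
  a = 513 − 173.500 × 1 = 339.500 ms
Then RT(7) = 339.500 + 173.500 × log₂ 7 = 339.500 + 173.500 × 2.8074 ≈ 826.576 ms.

826.6 ms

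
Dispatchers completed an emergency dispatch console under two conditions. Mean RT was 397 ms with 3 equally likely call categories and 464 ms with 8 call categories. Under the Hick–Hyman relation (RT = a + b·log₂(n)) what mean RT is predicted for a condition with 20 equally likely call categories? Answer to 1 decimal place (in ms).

Solve the two-equation system in a and b:
  b = (464 − 397) / (log₂ 8 − log₂ 3) = 67 / (3 − 1.5850) = 47.349 ms/bit
  a = 397 − 47.349 × 1.5850 = 321.954 ms
Then RT(20) = 321.954 + 47.349 × log₂ 20 = 321.954 + 47.349 × 4.3219 ≈ 526.591 ms.

526.6 ms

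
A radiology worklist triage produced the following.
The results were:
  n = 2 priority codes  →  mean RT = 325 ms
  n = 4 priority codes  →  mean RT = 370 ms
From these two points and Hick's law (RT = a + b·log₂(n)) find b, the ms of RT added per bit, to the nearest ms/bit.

45 ms/bit

The slope on a log₂ axis is (370 − 325) / (2 − 1) = 45 ms/bit.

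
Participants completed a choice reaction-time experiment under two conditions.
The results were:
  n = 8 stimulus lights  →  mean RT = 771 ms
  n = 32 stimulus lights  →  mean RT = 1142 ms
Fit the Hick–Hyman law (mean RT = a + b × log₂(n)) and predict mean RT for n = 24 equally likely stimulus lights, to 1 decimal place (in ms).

1065.0 ms

Fit slope and intercept:
  b = (1142 − 771) / (log₂ 32 − log₂ 8) = 371 / (5 − 3) = 185.500 ms/bit
  a = 771 − 185.500 × 3 = 214.500 ms
Then RT(24) = 214.500 + 185.500 × log₂ 24 = 214.500 + 185.500 × 4.5850 ≈ 1065.011 ms.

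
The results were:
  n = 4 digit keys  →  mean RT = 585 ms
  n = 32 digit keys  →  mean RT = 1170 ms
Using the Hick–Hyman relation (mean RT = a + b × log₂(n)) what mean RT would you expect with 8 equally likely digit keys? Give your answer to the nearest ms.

780 ms

With log₂ n on the abscissa the relation is linear; from the two conditions:
  b = (1170 − 585) / (log₂ 32 − log₂ 4) = 585 / (5 − 2) = 195 ms/bit
  a = 585 − 195 × 2 = 195 ms
Then RT(8) = 195 + 195 × log₂ 8 = 195 + 195 × 3 ≈ 780.000 ms.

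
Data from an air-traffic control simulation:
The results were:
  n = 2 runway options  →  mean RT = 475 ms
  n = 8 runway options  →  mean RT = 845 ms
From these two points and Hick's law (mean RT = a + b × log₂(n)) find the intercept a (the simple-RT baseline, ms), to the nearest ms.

The slope on a log₂ axis is (845 − 475) / (3 − 1) = 185 ms/bit.
Intercept: a = 475 − 185·log₂(2) = 290.000 ms.

290 ms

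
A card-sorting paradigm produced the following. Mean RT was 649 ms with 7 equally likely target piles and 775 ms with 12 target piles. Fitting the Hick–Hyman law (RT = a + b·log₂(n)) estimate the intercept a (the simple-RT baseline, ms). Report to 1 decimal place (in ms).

b = (RT₂ − RT₁)/(log₂ n₂ − log₂ n₁) = (775 − 649)/(3.5850 − 2.8074) = 162.035 ms/bit.
Intercept: a = 649 − 162.035·log₂(7) = 194.109 ms.

194.1 ms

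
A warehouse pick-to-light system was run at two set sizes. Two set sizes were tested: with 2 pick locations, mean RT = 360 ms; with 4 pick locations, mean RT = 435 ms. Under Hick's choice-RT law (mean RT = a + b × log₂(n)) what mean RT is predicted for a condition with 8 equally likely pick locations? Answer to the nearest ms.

RT is linear in log₂ n, so two points fix the line:
  b = (435 − 360) / (log₂ 4 − log₂ 2) = 75 / (2 − 1) = 75 ms/bit
  a = 360 − 75 × 1 = 285 ms
Then RT(8) = 285 + 75 × log₂ 8 = 285 + 75 × 3 ≈ 510.000 ms.

510 ms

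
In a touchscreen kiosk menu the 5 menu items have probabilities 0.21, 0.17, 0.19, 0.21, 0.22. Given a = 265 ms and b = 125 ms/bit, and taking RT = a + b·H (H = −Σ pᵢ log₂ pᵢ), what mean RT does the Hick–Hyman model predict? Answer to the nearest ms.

555 ms

H = 0.21·log₂(1/0.21) + 0.17·log₂(1/0.17) + 0.19·log₂(1/0.19) + 0.21·log₂(1/0.21) + 0.22·log₂(1/0.22) = 2.3160 bits.
RT = 265 + 125 × 2.3160 = 554.50 ms.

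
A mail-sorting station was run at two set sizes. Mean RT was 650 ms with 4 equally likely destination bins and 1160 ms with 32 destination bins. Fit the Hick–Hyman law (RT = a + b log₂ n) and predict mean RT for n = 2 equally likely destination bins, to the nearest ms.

RT is linear in log₂ n, so two points fix the line:
  b = (1160 − 650) / (log₂ 32 − log₂ 4) = 510 / (5 − 2) = 170 ms/bit
  a = 650 − 170 × 2 = 310 ms
Then RT(2) = 310 + 170 × log₂ 2 = 310 + 170 × 1 ≈ 480.000 ms.

480 ms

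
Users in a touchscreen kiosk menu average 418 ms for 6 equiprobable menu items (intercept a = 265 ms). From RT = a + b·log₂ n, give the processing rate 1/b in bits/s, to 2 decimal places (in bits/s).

Choice component = 418 − 265 = 153 ms over log₂(6) = 2.5850 bits.
b = 153 / 2.5850 = 59.188 ms/bit, so 1/b = 16.895 bits/s.

16.90 bits/s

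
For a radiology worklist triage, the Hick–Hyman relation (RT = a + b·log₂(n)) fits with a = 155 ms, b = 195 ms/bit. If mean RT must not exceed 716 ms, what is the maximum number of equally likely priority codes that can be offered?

Set 155 + 195·log₂ n ≤ 716 → log₂ n ≤ (716 − 155)/195 = 2.8769.
So n ≤ 2^2.8769 = 7.346; the largest integer n is 7.

7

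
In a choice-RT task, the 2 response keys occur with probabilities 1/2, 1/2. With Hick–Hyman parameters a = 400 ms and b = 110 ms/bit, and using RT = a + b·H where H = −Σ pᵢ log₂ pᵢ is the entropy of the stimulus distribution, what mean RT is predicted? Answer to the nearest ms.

510 ms

H = −Σ pᵢ log₂ pᵢ = 0.5·1 + 0.5·1 = 1.000 bits.
RT = 400 + 110 × 1.000 = 510.00 ms.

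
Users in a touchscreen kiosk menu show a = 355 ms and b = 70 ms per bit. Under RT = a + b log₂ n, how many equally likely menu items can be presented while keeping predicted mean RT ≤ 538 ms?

70·log₂ n ≤ 538 − 355 = 183, giving log₂ n ≤ 2.6143 and n ≤ 6.123. The largest whole number is 6.

6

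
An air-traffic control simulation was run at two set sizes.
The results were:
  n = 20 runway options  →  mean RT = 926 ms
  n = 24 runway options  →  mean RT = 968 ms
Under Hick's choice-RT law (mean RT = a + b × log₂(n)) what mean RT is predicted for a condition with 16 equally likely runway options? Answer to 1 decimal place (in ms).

874.6 ms

Solve the two-equation system in a and b:
  b = (968 − 926) / (log₂ 24 − log₂ 20) = 42 / (4.5850 − 4.3219) = 159.675 ms/bit
  a = 926 − 159.675 × 4.3219 = 235.896 ms
Then RT(16) = 235.896 + 159.675 × log₂ 16 = 235.896 + 159.675 × 4 ≈ 874.596 ms.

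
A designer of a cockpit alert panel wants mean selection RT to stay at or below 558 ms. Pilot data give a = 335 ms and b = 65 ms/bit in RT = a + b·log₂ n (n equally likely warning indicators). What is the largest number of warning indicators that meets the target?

10

Set 335 + 65·log₂ n ≤ 558 → log₂ n ≤ (558 − 335)/65 = 3.4308.
So n ≤ 2^3.4308 = 10.784; the largest integer n is 10.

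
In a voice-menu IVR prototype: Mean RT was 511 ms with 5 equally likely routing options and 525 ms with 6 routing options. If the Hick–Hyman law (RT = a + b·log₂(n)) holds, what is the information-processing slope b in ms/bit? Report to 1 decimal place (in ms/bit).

The slope on a log₂ axis is (525 − 511) / (2.5850 − 2.3219) = 53.225 ms/bit.

53.2 ms/bit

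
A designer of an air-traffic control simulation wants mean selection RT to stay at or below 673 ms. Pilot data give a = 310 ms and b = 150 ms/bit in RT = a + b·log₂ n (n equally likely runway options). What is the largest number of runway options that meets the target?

Information budget: (673 − 310)/150 = 2.4200 bits, so n ≤ 2^2.4200 = 5.352 → at most 5.

5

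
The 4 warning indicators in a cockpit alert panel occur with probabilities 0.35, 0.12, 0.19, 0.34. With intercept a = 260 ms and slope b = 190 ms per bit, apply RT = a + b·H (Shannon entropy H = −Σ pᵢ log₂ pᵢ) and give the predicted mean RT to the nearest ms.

617 ms

Entropy contributions −pᵢ log₂ pᵢ: 0.5301, 0.3671, 0.4552, 0.5292; sum H = 1.8816 bits.
RT = a + bH = 260 + 190·1.8816 = 617.50 ms.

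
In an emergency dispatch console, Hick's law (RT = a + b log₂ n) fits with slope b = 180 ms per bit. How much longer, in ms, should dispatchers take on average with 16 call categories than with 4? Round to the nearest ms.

360 ms

The intercept a cancels: ΔRT = b·(log₂ n₂ − log₂ n₁) = b·log₂(n₂/n₁).
log₂(16) − log₂(4) = log₂(16/4) = log₂(4) = 2.
ΔRT = 180 × 2.0000 = 360.000 ms.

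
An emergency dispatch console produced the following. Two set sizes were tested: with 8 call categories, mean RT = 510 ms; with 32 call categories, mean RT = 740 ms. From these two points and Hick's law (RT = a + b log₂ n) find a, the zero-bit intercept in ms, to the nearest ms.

165 ms

Slope: b = (740 − 510) / (log₂ 32 − log₂ 8) = 230/2.0000 = 115 ms/bit.
a = RT₁ − b·log₂ n₁ = 510 − 115 × 3 = 165.000 ms.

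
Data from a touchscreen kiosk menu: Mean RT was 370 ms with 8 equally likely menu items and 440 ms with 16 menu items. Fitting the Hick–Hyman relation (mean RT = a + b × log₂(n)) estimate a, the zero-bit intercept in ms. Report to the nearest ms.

The slope on a log₂ axis is (440 − 370) / (4 − 3) = 70 ms/bit.
a = RT₁ − b·log₂ n₁ = 370 − 70 × 3 = 160.000 ms.

160 ms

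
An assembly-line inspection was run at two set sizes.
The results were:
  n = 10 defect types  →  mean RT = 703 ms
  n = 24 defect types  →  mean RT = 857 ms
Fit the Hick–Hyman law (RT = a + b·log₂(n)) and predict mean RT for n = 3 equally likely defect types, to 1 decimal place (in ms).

491.2 ms

Fit slope and intercept:
  b = (857 − 703) / (log₂ 24 − log₂ 10) = 154 / (4.5850 − 3.3219) = 121.929 ms/bit
  a = 703 − 121.929 × 3.3219 = 297.962 ms
Then RT(3) = 297.962 + 121.929 × log₂ 3 = 297.962 + 121.929 × 1.5850 ≈ 491.214 ms.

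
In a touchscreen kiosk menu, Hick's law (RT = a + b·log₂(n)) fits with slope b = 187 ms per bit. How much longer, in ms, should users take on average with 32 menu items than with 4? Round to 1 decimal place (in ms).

The intercept a cancels: ΔRT = b·(log₂ n₂ − log₂ n₁) = b·log₂(n₂/n₁).
log₂(32) − log₂(4) = log₂(32/4) = log₂(8) = 3.
ΔRT = 187 × 3.0000 = 561.000 ms.

561.0 ms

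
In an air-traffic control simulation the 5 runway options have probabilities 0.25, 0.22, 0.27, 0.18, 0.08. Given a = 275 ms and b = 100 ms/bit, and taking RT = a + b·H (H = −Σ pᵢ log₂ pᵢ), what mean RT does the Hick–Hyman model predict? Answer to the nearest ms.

H = 0.25·log₂(1/0.25) + 0.22·log₂(1/0.22) + 0.27·log₂(1/0.27) + 0.18·log₂(1/0.18) + 0.08·log₂(1/0.08) = 2.2274 bits.
RT = 275 + 100 × 2.2274 = 497.74 ms.

498 ms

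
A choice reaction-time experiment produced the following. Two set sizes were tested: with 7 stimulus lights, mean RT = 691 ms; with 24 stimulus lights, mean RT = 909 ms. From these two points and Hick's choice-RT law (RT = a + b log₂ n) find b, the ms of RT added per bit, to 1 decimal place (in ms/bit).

122.6 ms/bit

The slope on a log₂ axis is (909 − 691) / (4.5850 − 2.8074) = 122.637 ms/bit.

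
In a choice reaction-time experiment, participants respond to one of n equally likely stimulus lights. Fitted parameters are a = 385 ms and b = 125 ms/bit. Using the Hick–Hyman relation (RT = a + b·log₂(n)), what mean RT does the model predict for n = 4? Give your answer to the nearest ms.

635 ms

log₂(4) = 2 bits, so RT = 385 + 125 × 2 ≈ 635.000 ms.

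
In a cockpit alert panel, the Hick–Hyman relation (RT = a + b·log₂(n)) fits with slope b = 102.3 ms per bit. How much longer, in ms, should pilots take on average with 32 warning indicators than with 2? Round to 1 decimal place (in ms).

409.2 ms

ΔRT = (a + b log₂ n₂) − (a + b log₂ n₁) = b·(log₂ n₂ − log₂ n₁).
log₂(32) − log₂(2) = log₂(32/2) = log₂(16) = 4.
ΔRT = 102.3 × 4.0000 = 409.200 ms.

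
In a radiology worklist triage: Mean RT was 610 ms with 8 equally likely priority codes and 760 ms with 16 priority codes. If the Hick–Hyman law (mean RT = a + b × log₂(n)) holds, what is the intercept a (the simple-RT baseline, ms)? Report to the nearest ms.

160 ms

The slope on a log₂ axis is (760 − 610) / (4 − 3) = 150 ms/bit.
Intercept: a = 610 − 150·log₂(8) = 160.000 ms.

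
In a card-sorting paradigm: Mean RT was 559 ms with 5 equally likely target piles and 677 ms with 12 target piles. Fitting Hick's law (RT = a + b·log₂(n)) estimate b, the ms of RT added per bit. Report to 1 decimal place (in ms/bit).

Slope: b = (677 − 559) / (log₂ 12 − log₂ 5) = 118/1.2630 = 93.426 ms/bit.

93.4 ms/bit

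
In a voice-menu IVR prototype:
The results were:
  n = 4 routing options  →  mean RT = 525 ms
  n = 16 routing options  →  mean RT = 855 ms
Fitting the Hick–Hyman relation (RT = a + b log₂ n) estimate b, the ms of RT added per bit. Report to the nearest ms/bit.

Slope: b = (855 − 525) / (log₂ 16 − log₂ 4) = 330/2.0000 = 165 ms/bit.

165 ms/bit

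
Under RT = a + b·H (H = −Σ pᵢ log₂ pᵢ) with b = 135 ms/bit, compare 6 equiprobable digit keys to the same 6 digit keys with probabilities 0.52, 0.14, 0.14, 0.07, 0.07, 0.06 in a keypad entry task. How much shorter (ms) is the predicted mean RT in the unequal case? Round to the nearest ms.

Equiprobable entropy H₀ = log₂ 6 = 2.5850 bits.
Skewed entropy H = −Σ pᵢ log₂ pᵢ = 2.0654 bits.
ΔRT = b·(H₀ − H) = 135 × 0.5195 = 70.14 ms.

70 ms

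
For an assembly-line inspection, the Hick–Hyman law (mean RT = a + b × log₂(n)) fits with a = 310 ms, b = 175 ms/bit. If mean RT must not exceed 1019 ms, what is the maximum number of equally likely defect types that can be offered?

Information budget: (1019 − 310)/175 = 4.0514 bits, so n ≤ 2^4.0514 = 16.581 → at most 16.

16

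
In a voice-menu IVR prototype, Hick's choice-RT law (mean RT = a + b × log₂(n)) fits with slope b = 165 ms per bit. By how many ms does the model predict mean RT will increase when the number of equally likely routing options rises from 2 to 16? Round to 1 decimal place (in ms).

The intercept a cancels: ΔRT = b·(log₂ n₂ − log₂ n₁) = b·log₂(n₂/n₁).
log₂(16) − log₂(2) = log₂(16/2) = log₂(8) = 3.
ΔRT = 165 × 3.0000 = 495.000 ms.

495.0 ms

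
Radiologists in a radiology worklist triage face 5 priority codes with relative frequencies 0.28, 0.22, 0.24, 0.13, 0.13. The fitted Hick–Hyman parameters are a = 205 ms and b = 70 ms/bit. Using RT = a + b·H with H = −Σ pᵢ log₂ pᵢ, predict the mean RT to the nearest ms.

363 ms

Entropy contributions −pᵢ log₂ pᵢ: 0.5142, 0.4806, 0.4941, 0.3826, 0.3826; sum H = 2.2542 bits.
RT = a + bH = 205 + 70·2.2542 = 362.80 ms.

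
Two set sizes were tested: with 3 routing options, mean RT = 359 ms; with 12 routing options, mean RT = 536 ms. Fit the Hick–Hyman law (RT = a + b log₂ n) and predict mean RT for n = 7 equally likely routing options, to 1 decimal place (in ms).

RT is linear in log₂ n, so two points fix the line:
  b = (536 − 359) / (log₂ 12 − log₂ 3) = 177 / (3.5850 − 1.5850) = 88.500 ms/bit
  a = 359 − 88.500 × 1.5850 = 218.731 ms
Then RT(7) = 218.731 + 88.500 × log₂ 7 = 218.731 + 88.500 × 2.8074 ≈ 467.182 ms.

467.2 ms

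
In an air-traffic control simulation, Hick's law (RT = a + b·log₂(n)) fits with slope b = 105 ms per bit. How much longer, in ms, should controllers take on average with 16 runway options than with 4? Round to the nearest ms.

The intercept a cancels: ΔRT = b·(log₂ n₂ − log₂ n₁) = b·log₂(n₂/n₁).
log₂(16) − log₂(4) = log₂(16/4) = log₂(4) = 2.
ΔRT = 105 × 2.0000 = 210.000 ms.

210 ms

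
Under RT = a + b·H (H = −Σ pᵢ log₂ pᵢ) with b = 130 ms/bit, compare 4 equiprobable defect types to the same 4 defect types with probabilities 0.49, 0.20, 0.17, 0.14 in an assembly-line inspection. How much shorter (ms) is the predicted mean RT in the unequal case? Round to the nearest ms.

The RT saving is b·ΔH. Equiprobable H₀ = log₂(4) = 2.0000 bits; with the given probabilities H = 1.8004 bits.
b·(H₀ − H) = 130 × (2.0000 − 1.8004) = 25.95 ms.

26 ms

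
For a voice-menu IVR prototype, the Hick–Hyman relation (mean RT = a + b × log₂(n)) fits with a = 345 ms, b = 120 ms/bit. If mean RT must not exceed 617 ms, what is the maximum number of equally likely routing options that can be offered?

4

Set 345 + 120·log₂ n ≤ 617 → log₂ n ≤ (617 − 345)/120 = 2.2667.
So n ≤ 2^2.2667 = 4.812; the largest integer n is 4.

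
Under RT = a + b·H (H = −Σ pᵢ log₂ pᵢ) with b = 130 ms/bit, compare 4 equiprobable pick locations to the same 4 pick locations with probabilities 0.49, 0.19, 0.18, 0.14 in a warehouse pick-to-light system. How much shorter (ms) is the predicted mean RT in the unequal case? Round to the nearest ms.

Equiprobable entropy H₀ = log₂ 4 = 2.0000 bits.
Skewed entropy H = −Σ pᵢ log₂ pᵢ = 1.8019 bits.
ΔRT = b·(H₀ − H) = 130 × 0.1981 = 25.75 ms.

26 ms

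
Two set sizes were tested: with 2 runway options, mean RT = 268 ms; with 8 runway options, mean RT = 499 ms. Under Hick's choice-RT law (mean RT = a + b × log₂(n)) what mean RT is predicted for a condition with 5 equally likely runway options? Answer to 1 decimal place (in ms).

420.7 ms

Fit slope and intercept:
  b = (499 − 268) / (log₂ 8 − log₂ 2) = 231 / (3 − 1) = 115.500 ms/bit
  a = 268 − 115.500 × 1 = 152.500 ms
Then RT(5) = 152.500 + 115.500 × log₂ 5 = 152.500 + 115.500 × 2.3219 ≈ 420.683 ms.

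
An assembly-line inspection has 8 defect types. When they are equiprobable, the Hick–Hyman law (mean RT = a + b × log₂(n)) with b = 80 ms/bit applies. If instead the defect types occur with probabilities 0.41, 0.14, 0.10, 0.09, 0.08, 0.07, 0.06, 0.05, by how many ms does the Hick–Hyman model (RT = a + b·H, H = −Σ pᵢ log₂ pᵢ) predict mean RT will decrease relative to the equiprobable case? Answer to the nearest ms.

33 ms

The RT saving is b·ΔH. Equiprobable H₀ = log₂(8) = 3.0000 bits; with the given probabilities H = 2.5890 bits.
b·(H₀ − H) = 80 × (3.0000 − 2.5890) = 32.88 ms.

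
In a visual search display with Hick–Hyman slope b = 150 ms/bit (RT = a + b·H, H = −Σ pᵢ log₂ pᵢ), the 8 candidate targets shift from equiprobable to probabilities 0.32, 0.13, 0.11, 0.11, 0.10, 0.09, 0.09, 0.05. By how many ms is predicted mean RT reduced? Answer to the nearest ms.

The RT saving is b·ΔH. Equiprobable H₀ = log₂(8) = 3.0000 bits; with the given probabilities H = 2.7828 bits.
b·(H₀ − H) = 150 × (3.0000 − 2.7828) = 32.57 ms.

33 ms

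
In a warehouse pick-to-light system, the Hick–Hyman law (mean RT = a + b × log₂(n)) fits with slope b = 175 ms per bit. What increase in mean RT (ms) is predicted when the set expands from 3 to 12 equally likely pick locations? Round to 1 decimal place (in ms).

ΔRT = (a + b log₂ n₂) − (a + b log₂ n₁) = b·(log₂ n₂ − log₂ n₁).
log₂(12) − log₂(3) = log₂(12/3) = log₂(4) = 2.
ΔRT = 175 × 2.0000 = 350.000 ms.

350.0 ms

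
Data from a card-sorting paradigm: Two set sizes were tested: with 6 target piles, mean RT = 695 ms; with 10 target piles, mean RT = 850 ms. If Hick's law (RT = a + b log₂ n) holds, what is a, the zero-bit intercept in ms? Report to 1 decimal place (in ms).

Slope: b = (850 − 695) / (log₂ 10 − log₂ 6) = 155/0.7370 = 210.322 ms/bit.
a = RT₁ − b·log₂ n₁ = 695 − 210.322 × 2.5850 = 151.326 ms.

151.3 ms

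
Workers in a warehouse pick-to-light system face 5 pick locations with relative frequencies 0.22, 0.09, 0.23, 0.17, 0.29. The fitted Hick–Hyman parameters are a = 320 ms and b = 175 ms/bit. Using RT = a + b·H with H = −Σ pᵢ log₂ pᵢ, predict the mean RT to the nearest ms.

711 ms

Entropy contributions −pᵢ log₂ pᵢ: 0.4806, 0.3127, 0.4877, 0.4346, 0.5179; sum H = 2.2334 bits.
RT = a + bH = 320 + 175·2.2334 = 710.84 ms.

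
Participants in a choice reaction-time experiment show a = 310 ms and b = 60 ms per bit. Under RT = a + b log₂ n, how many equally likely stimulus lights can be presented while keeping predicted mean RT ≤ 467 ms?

6

60·log₂ n ≤ 467 − 310 = 157, giving log₂ n ≤ 2.6167 and n ≤ 6.133. The largest whole number is 6.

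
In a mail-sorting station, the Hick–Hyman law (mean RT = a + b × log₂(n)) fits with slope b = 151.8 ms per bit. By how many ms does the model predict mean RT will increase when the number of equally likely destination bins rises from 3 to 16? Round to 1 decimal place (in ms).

366.6 ms

ΔRT = (a + b log₂ n₂) − (a + b log₂ n₁) = b·(log₂ n₂ − log₂ n₁).
log₂(16) − log₂(3) = 4 − 1.5850 = 2.4150.
ΔRT = 151.8 × 2.4150 = 366.603 ms.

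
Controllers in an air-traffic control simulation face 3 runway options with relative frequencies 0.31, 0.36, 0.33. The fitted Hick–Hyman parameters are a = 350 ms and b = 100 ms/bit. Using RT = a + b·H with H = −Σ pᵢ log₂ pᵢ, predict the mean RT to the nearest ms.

508 ms

Entropy contributions −pᵢ log₂ pᵢ: 0.5238, 0.5306, 0.5278; sum H = 1.5822 bits.
RT = a + bH = 350 + 100·1.5822 = 508.22 ms.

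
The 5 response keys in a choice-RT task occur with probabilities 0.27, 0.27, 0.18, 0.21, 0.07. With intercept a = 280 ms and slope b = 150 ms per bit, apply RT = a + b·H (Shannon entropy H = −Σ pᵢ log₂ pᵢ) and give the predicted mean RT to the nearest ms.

611 ms

H = 0.27·log₂(1/0.27) + 0.27·log₂(1/0.27) + 0.18·log₂(1/0.18) + 0.21·log₂(1/0.21) + 0.07·log₂(1/0.07) = 2.2067 bits.
RT = 280 + 150 × 2.2067 = 611.01 ms.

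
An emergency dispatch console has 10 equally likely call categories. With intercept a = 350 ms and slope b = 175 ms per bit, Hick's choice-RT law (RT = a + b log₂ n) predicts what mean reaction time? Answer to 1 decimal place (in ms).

log₂(10) = 3.3219 bits, so RT = 350 + 175 × 3.3219 ≈ 931.337 ms.

931.3 ms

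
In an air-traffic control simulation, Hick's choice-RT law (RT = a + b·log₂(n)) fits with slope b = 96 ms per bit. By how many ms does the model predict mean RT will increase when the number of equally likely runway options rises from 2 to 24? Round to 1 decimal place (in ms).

344.2 ms

The intercept a cancels: ΔRT = b·(log₂ n₂ − log₂ n₁) = b·log₂(n₂/n₁).
log₂(24) − log₂(2) = 4.5850 − 1 = 3.5850.
ΔRT = 96 × 3.5850 = 344.156 ms.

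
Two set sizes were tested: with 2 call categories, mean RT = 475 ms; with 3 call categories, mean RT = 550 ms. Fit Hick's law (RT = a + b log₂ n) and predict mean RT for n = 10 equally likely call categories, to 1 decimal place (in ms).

Solve the two-equation system in a and b:
  b = (550 − 475) / (log₂ 3 − log₂ 2) = 75 / (1.5850 − 1) = 128.213 ms/bit
  a = 475 − 128.213 × 1 = 346.787 ms
Then RT(10) = 346.787 + 128.213 × log₂ 10 = 346.787 + 128.213 × 3.3219 ≈ 772.702 ms.

772.7 ms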